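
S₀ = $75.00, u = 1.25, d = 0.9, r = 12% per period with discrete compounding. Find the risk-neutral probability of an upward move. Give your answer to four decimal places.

Risk-neutral probability p = (1 + 0.12 − 0.9)/(1.25 − 0.9) = 0.2200/0.3500 = 0.6286

p = 0.6286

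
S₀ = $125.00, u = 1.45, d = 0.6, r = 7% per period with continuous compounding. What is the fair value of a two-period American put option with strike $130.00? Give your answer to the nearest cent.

Risk-neutral probability p = (e^0.07 − 0.6)/(1.45 − 0.6) = 0.4725/0.8500 = 0.5559
Terminal stock prices: S_uu = 262.8, S_ud = 108.8, S_dd = 45
Terminal payoffs (K − S): max(-132.8, 0) = 0, max(21.25, 0) = 21.25, max(85, 0) = 85
Node u (S = 181.2): continuation = e^(−0.07)·[0.5559·0.0000 + 0.4441·21.2500] = 8.7993; exercise value = 0.0000 ≤ continuation, so V_u = 8.7993
Node d (S = 75): continuation = e^(−0.07)·[0.5559·21.2500 + 0.4441·85.0000] = 46.2112; exercise value = 55.0000 > continuation, so V_d = 55.0000 (exercise)
Node 0 (S = 125): continuation = e^(−0.07)·[0.5559·8.7993 + 0.4441·55.0000] = 27.3354; exercise value = 5.0000 ≤ continuation, so V_0 = 27.3354

$27.34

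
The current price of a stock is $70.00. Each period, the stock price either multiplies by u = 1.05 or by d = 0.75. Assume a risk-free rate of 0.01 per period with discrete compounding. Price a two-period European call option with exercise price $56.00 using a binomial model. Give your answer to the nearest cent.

Risk-neutral probability p = (1 + 0.01 − 0.75)/(1.05 − 0.75) = 0.2600/0.3000 = 0.8667
Terminal stock prices: S_uu = 77.17, S_ud = 55.12, S_dd = 39.38
Terminal payoffs (S − K): max(21.17, 0) = 21.17, max(-0.875, 0) = 0, max(-16.62, 0) = 0
Node u (S = 73.5): V_u = 1/1.01·[0.8667·21.1750 + 0.1333·0.0000] = 18.1700
Node d (S = 52.5): V_d = 1/1.01·[0.8667·0.0000 + 0.1333·0.0000] = 0.0000
Node 0 (S = 70): V_0 = 1/1.01·[0.8667·18.1700 + 0.1333·0.0000] = 15.5914

$15.59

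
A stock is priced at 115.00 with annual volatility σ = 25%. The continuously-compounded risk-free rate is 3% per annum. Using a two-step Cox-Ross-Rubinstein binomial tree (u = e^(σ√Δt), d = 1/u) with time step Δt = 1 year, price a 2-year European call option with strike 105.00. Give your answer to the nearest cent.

24.48

CRR parameters: u = e^(σ√Δt) = e^(0.25·√1) = 1.2840, d = 1/u = 0.7788
Per-period rate: rΔt = 0.03·1 = 0.03, so R = e^0.03 = 1.0305
Risk-neutral probability p = (e^0.03 − 0.7788)/(1.2840 − 0.7788) = 0.2517/0.5052 = 0.4981
Terminal stock prices: S_uu = 189.6, S_ud = 115, S_dd = 69.75
Terminal payoffs (S − K): max(84.6, 0) = 84.6, max(10, 0) = 10, max(-35.25, 0) = 0
Node u (S = 147.7): V_u = e^(−0.03)·[0.4981·84.6029 + 0.5019·10.0000] = 45.7661
Node d (S = 89.56): V_d = e^(−0.03)·[0.4981·10.0000 + 0.5019·0.0000] = 4.8338
Node 0 (S = 115): V_0 = e^(−0.03)·[0.4981·45.7661 + 0.5019·4.8338] = 24.4769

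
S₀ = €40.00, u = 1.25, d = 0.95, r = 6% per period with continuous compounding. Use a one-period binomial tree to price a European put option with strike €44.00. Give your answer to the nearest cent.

€3.54

Risk-neutral probability p = (e^0.06 − 0.95)/(1.25 − 0.95) = 0.1118/0.3000 = 0.3728
Terminal stock prices: S_u = 50, S_d = 38
Terminal payoffs (K − S): max(-6, 0) = 0, max(6, 0) = 6
Node 0 (S = 40): V_0 = e^(−0.06)·[0.3728·0.0000 + 0.6272·6.0000] = 3.5441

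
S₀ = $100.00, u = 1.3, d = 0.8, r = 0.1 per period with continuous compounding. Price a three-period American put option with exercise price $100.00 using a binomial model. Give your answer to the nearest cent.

Risk-neutral probability p = (e^0.1 − 0.8)/(1.3 − 0.8) = 0.3052/0.5000 = 0.6103
Terminal stock prices: S_uuu = 219.7, S_uud = 135.2, S_udd = 83.2, S_ddd = 51.2
Terminal payoffs (K − S): max(-119.7, 0) = 0, max(-35.2, 0) = 0, max(16.8, 0) = 16.8, max(48.8, 0) = 48.8
Node uu (S = 169): continuation = e^(−0.1)·[0.6103·0.0000 + 0.3897·0.0000] = 0.0000; exercise value = 0.0000 ≤ continuation, so V_uu = 0.0000
Node ud (S = 104): continuation = e^(−0.1)·[0.6103·0.0000 + 0.3897·16.8000] = 5.9233; exercise value = 0.0000 ≤ continuation, so V_ud = 5.9233
Node dd (S = 64): continuation = e^(−0.1)·[0.6103·16.8000 + 0.3897·48.8000] = 26.4837; exercise value = 36.0000 > continuation, so V_dd = 36.0000 (exercise)
Node u (S = 130): continuation = e^(−0.1)·[0.6103·0.0000 + 0.3897·5.9233] = 2.0884; exercise value = 0.0000 ≤ continuation, so V_u = 2.0884
Node d (S = 80): continuation = e^(−0.1)·[0.6103·5.9233 + 0.3897·36.0000] = 15.9640; exercise value = 20.0000 > continuation, so V_d = 20.0000 (exercise)
Node 0 (S = 100): continuation = e^(−0.1)·[0.6103·2.0884 + 0.3897·20.0000] = 8.2049; exercise value = 0.0000 ≤ continuation, so V_0 = 8.2049

$8.20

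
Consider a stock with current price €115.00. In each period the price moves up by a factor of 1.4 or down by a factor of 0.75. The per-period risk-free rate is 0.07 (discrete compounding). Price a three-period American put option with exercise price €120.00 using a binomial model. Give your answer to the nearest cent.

Risk-neutral probability p = (1 + 0.07 − 0.75)/(1.4 − 0.75) = 0.3200/0.6500 = 0.4923
Terminal stock prices: S_uuu = 315.6, S_uud = 169, S_udd = 90.56, S_ddd = 48.52
Terminal payoffs (K − S): max(-195.6, 0) = 0, max(-49.05, 0) = 0, max(29.44, 0) = 29.44, max(71.48, 0) = 71.48
Node uu (S = 225.4): continuation = 1/1.07·[0.4923·0.0000 + 0.5077·0.0000] = 0.0000; exercise value = 0.0000 ≤ continuation, so V_uu = 0.0000
Node ud (S = 120.8): continuation = 1/1.07·[0.4923·0.0000 + 0.5077·29.4375] = 13.9675; exercise value = 0.0000 ≤ continuation, so V_ud = 13.9675
Node dd (S = 64.69): continuation = 1/1.07·[0.4923·29.4375 + 0.5077·71.4844] = 47.4620; exercise value = 55.3125 > continuation, so V_dd = 55.3125 (exercise)
Node u (S = 161): continuation = 1/1.07·[0.4923·0.0000 + 0.5077·13.9675] = 6.6273; exercise value = 0.0000 ≤ continuation, so V_u = 6.6273
Node d (S = 86.25): continuation = 1/1.07·[0.4923·13.9675 + 0.5077·55.3125] = 32.6710; exercise value = 33.7500 > continuation, so V_d = 33.7500 (exercise)
Node 0 (S = 115): continuation = 1/1.07·[0.4923·6.6273 + 0.5077·33.7500] = 19.0629; exercise value = 5.0000 ≤ continuation, so V_0 = 19.0629

€19.06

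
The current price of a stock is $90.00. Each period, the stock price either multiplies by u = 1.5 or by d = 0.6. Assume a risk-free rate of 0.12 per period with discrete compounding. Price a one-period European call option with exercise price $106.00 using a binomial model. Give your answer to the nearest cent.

$14.96

Risk-neutral probability p = (1 + 0.12 − 0.6)/(1.5 − 0.6) = 0.5200/0.9000 = 0.5778
Terminal stock prices: S_u = 135, S_d = 54
Terminal payoffs (S − K): max(29, 0) = 29, max(-52, 0) = 0
Node 0 (S = 90): V_0 = 1/1.12·[0.5778·29.0000 + 0.4222·0.0000] = 14.9603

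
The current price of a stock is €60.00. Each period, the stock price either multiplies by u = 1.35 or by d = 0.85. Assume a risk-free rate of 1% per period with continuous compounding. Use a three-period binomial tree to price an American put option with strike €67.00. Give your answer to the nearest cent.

€13.15

Risk-neutral probability p = (e^0.01 − 0.85)/(1.35 − 0.85) = 0.1601/0.5000 = 0.3201
Terminal stock prices: S_uuu = 147.6, S_uud = 92.95, S_udd = 58.52, S_ddd = 36.85
Terminal payoffs (K − S): max(-80.62, 0) = 0, max(-25.95, 0) = 0, max(8.478, 0) = 8.478, max(30.15, 0) = 30.15
Node uu (S = 109.4): continuation = e^(−0.01)·[0.3201·0.0000 + 0.6799·0.0000] = 0.0000; exercise value = 0.0000 ≤ continuation, so V_uu = 0.0000
Node ud (S = 68.85): continuation = e^(−0.01)·[0.3201·0.0000 + 0.6799·8.4775] = 5.7065; exercise value = 0.0000 ≤ continuation, so V_ud = 5.7065
Node dd (S = 43.35): continuation = e^(−0.01)·[0.3201·8.4775 + 0.6799·30.1525] = 22.9833; exercise value = 23.6500 > continuation, so V_dd = 23.6500 (exercise)
Node u (S = 81): continuation = e^(−0.01)·[0.3201·0.0000 + 0.6799·5.7065] = 3.8412; exercise value = 0.0000 ≤ continuation, so V_u = 3.8412
Node d (S = 51): continuation = e^(−0.01)·[0.3201·5.7065 + 0.6799·23.6500] = 17.7281; exercise value = 16.0000 ≤ continuation, so V_d = 17.7281
Node 0 (S = 60): continuation = e^(−0.01)·[0.3201·3.8412 + 0.6799·17.7281] = 13.1508; exercise value = 7.0000 ≤ continuation, so V_0 = 13.1508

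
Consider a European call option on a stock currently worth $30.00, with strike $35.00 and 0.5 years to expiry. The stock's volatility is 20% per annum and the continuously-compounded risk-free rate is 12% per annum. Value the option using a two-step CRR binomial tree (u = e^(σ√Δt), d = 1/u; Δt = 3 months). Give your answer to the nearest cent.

$0.61

CRR parameters: u = e^(σ√Δt) = e^(0.2·√0.25) = 1.1052, d = 1/u = 0.9048
Per-period rate: rΔt = 0.12·0.25 = 0.03, so R = e^0.03 = 1.0305
Risk-neutral probability p = (e^0.03 − 0.9048)/(1.1052 − 0.9048) = 0.1256/0.2003 = 0.6270
Terminal stock prices: S_uu = 36.64, S_ud = 30, S_dd = 24.56
Terminal payoffs (S − K): max(1.642, 0) = 1.642, max(-5, 0) = 0, max(-10.44, 0) = 0
Node u (S = 33.16): V_u = e^(−0.03)·[0.6270·1.6421 + 0.3730·0.0000] = 0.9992
Node d (S = 27.15): V_d = e^(−0.03)·[0.6270·0.0000 + 0.3730·0.0000] = 0.0000
Node 0 (S = 30): V_0 = e^(−0.03)·[0.6270·0.9992 + 0.3730·0.0000] = 0.6080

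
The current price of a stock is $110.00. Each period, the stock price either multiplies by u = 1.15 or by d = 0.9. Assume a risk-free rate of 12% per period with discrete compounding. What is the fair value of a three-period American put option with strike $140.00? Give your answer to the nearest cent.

Risk-neutral probability p = (1 + 0.12 − 0.9)/(1.15 − 0.9) = 0.2200/0.2500 = 0.8800
Terminal stock prices: S_uuu = 167.3, S_uud = 130.9, S_udd = 102.5, S_ddd = 80.19
Terminal payoffs (K − S): max(-27.3, 0) = 0, max(9.073, 0) = 9.073, max(37.54, 0) = 37.54, max(59.81, 0) = 59.81
Node uu (S = 145.5): continuation = 1/1.12·[0.8800·0.0000 + 0.1200·9.0725] = 0.9721; exercise value = 0.0000 ≤ continuation, so V_uu = 0.9721
Node ud (S = 113.8): continuation = 1/1.12·[0.8800·9.0725 + 0.1200·37.5350] = 11.1500; exercise value = 26.1500 > continuation, so V_ud = 26.1500 (exercise)
Node dd (S = 89.1): continuation = 1/1.12·[0.8800·37.5350 + 0.1200·59.8100] = 35.9000; exercise value = 50.9000 > continuation, so V_dd = 50.9000 (exercise)
Node u (S = 126.5): continuation = 1/1.12·[0.8800·0.9721 + 0.1200·26.1500] = 3.5655; exercise value = 13.5000 > continuation, so V_u = 13.5000 (exercise)
Node d (S = 99): continuation = 1/1.12·[0.8800·26.1500 + 0.1200·50.9000] = 26.0000; exercise value = 41.0000 > continuation, so V_d = 41.0000 (exercise)
Node 0 (S = 110): continuation = 1/1.12·[0.8800·13.5000 + 0.1200·41.0000] = 15.0000; exercise value = 30.0000 > continuation, so V_0 = 30.0000 (exercise)

$30.00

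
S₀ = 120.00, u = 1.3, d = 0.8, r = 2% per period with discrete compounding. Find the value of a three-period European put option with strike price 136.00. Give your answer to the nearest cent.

Risk-neutral probability p = (1 + 0.02 − 0.8)/(1.3 − 0.8) = 0.2200/0.5000 = 0.4400
Terminal stock prices: S_uuu = 263.6, S_uud = 162.2, S_udd = 99.84, S_ddd = 61.44
Terminal payoffs (K − S): max(-127.6, 0) = 0, max(-26.24, 0) = 0, max(36.16, 0) = 36.16, max(74.56, 0) = 74.56
Node uu (S = 202.8): V_uu = 1/1.02·[0.4400·0.0000 + 0.5600·0.0000] = 0.0000
Node ud (S = 124.8): V_ud = 1/1.02·[0.4400·0.0000 + 0.5600·36.1600] = 19.8525
Node dd (S = 76.8): V_dd = 1/1.02·[0.4400·36.1600 + 0.5600·74.5600] = 56.5333
Node u (S = 156): V_u = 1/1.02·[0.4400·0.0000 + 0.5600·19.8525] = 10.8994
Node d (S = 96): V_d = 1/1.02·[0.4400·19.8525 + 0.5600·56.5333] = 39.6018
Node 0 (S = 120): V_0 = 1/1.02·[0.4400·10.8994 + 0.5600·39.6018] = 26.4439

26.44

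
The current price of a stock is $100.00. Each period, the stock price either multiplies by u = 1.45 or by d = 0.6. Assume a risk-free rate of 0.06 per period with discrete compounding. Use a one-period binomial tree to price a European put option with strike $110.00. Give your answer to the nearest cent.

$21.64

Risk-neutral probability p = (1 + 0.06 − 0.6)/(1.45 − 0.6) = 0.4600/0.8500 = 0.5412
Terminal stock prices: S_u = 145, S_d = 60
Terminal payoffs (K − S): max(-35, 0) = 0, max(50, 0) = 50
Node 0 (S = 100): V_0 = 1/1.06·[0.5412·0.0000 + 0.4588·50.0000] = 21.6426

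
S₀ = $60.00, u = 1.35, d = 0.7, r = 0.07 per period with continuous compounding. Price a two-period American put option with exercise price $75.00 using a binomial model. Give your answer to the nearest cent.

$17.03

Risk-neutral probability p = (e^0.07 − 0.7)/(1.35 − 0.7) = 0.3725/0.6500 = 0.5731
Terminal stock prices: S_uu = 109.4, S_ud = 56.7, S_dd = 29.4
Terminal payoffs (K − S): max(-34.35, 0) = 0, max(18.3, 0) = 18.3, max(45.6, 0) = 45.6
Node u (S = 81): continuation = e^(−0.07)·[0.5731·0.0000 + 0.4269·18.3000] = 7.2843; exercise value = 0.0000 ≤ continuation, so V_u = 7.2843
Node d (S = 42): continuation = e^(−0.07)·[0.5731·18.3000 + 0.4269·45.6000] = 27.9295; exercise value = 33.0000 > continuation, so V_d = 33.0000 (exercise)
Node 0 (S = 60): continuation = e^(−0.07)·[0.5731·7.2843 + 0.4269·33.0000] = 17.0279; exercise value = 15.0000 ≤ continuation, so V_0 = 17.0279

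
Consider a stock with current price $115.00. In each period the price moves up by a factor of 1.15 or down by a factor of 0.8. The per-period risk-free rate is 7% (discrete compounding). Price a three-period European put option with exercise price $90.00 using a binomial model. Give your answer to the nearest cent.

$0.83

Risk-neutral probability p = (1 + 0.07 − 0.8)/(1.15 − 0.8) = 0.2700/0.3500 = 0.7714
Terminal stock prices: S_uuu = 174.9, S_uud = 121.7, S_udd = 84.64, S_ddd = 58.88
Terminal payoffs (K − S): max(-84.9, 0) = 0, max(-31.67, 0) = 0, max(5.36, 0) = 5.36, max(31.12, 0) = 31.12
Node uu (S = 152.1): V_uu = 1/1.07·[0.7714·0.0000 + 0.2286·0.0000] = 0.0000
Node ud (S = 105.8): V_ud = 1/1.07·[0.7714·0.0000 + 0.2286·5.3600] = 1.1450
Node dd (S = 73.6): V_dd = 1/1.07·[0.7714·5.3600 + 0.2286·31.1200] = 10.5121
Node u (S = 132.2): V_u = 1/1.07·[0.7714·0.0000 + 0.2286·1.1450] = 0.2446
Node d (S = 92): V_d = 1/1.07·[0.7714·1.1450 + 0.2286·10.5121] = 3.0711
Node 0 (S = 115): V_0 = 1/1.07·[0.7714·0.2446 + 0.2286·3.0711] = 0.8324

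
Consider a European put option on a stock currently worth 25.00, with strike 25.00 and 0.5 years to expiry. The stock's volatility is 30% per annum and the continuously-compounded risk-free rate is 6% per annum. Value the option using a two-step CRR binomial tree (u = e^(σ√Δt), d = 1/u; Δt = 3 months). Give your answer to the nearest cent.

CRR parameters: u = e^(σ√Δt) = e^(0.3·√0.25) = 1.1618, d = 1/u = 0.8607
Per-period rate: rΔt = 0.06·0.25 = 0.015, so R = e^0.015 = 1.0151
Risk-neutral probability p = (e^0.015 − 0.8607)/(1.1618 − 0.8607) = 0.1544/0.3011 = 0.5128
Terminal stock prices: S_uu = 33.75, S_ud = 25, S_dd = 18.52
Terminal payoffs (K − S): max(-8.746, 0) = 0, max(0, 0) = 0, max(6.48, 0) = 6.48
Node u (S = 29.05): V_u = e^(−0.015)·[0.5128·0.0000 + 0.4872·0.0000] = 0.0000
Node d (S = 21.52): V_d = e^(−0.015)·[0.5128·0.0000 + 0.4872·6.4795] = 3.1101
Node 0 (S = 25): V_0 = e^(−0.015)·[0.5128·0.0000 + 0.4872·3.1101] = 1.4928

1.49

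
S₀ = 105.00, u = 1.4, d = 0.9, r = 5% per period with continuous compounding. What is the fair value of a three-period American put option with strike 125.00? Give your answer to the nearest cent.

Risk-neutral probability p = (e^0.05 − 0.9)/(1.4 − 0.9) = 0.1513/0.5000 = 0.3025
Terminal stock prices: S_uuu = 288.1, S_uud = 185.2, S_udd = 119.1, S_ddd = 76.55
Terminal payoffs (K − S): max(-163.1, 0) = 0, max(-60.22, 0) = 0, max(5.93, 0) = 5.93, max(48.45, 0) = 48.45
Node uu (S = 205.8): continuation = e^(−0.05)·[0.3025·0.0000 + 0.6975·0.0000] = 0.0000; exercise value = 0.0000 ≤ continuation, so V_uu = 0.0000
Node ud (S = 132.3): continuation = e^(−0.05)·[0.3025·0.0000 + 0.6975·5.9300] = 3.9342; exercise value = 0.0000 ≤ continuation, so V_ud = 3.9342
Node dd (S = 85.05): continuation = e^(−0.05)·[0.3025·5.9300 + 0.6975·48.4550] = 33.8537; exercise value = 39.9500 > continuation, so V_dd = 39.9500 (exercise)
Node u (S = 147): continuation = e^(−0.05)·[0.3025·0.0000 + 0.6975·3.9342] = 2.6101; exercise value = 0.0000 ≤ continuation, so V_u = 2.6101
Node d (S = 94.5): continuation = e^(−0.05)·[0.3025·3.9342 + 0.6975·39.9500] = 27.6367; exercise value = 30.5000 > continuation, so V_d = 30.5000 (exercise)
Node 0 (S = 105): continuation = e^(−0.05)·[0.3025·2.6101 + 0.6975·30.5000] = 20.9862; exercise value = 20.0000 ≤ continuation, so V_0 = 20.9862

20.99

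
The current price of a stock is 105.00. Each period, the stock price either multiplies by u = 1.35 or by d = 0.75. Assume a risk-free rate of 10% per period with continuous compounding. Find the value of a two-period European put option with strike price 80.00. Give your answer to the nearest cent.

Risk-neutral probability p = (e^0.1 − 0.75)/(1.35 − 0.75) = 0.3552/0.6000 = 0.5920
Terminal stock prices: S_uu = 191.4, S_ud = 106.3, S_dd = 59.06
Terminal payoffs (K − S): max(-111.4, 0) = 0, max(-26.31, 0) = 0, max(20.94, 0) = 20.94
Node u (S = 141.8): V_u = e^(−0.1)·[0.5920·0.0000 + 0.4080·0.0000] = 0.0000
Node d (S = 78.75): V_d = e^(−0.1)·[0.5920·0.0000 + 0.4080·20.9375] = 7.7305
Node 0 (S = 105): V_0 = e^(−0.1)·[0.5920·0.0000 + 0.4080·7.7305] = 2.8542

2.85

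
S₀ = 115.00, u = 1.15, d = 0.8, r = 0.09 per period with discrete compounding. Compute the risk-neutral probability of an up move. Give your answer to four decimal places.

p = 0.8286

Risk-neutral probability p = (1 + 0.09 − 0.8)/(1.15 − 0.8) = 0.2900/0.3500 = 0.8286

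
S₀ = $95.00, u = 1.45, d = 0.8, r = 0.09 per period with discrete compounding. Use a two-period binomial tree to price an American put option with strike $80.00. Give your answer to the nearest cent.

Risk-neutral probability p = (1 + 0.09 − 0.8)/(1.45 − 0.8) = 0.2900/0.6500 = 0.4462
Terminal stock prices: S_uu = 199.7, S_ud = 110.2, S_dd = 60.8
Terminal payoffs (K − S): max(-119.7, 0) = 0, max(-30.2, 0) = 0, max(19.2, 0) = 19.2
Node u (S = 137.8): continuation = 1/1.09·[0.4462·0.0000 + 0.5538·0.0000] = 0.0000; exercise value = 0.0000 ≤ continuation, so V_u = 0.0000
Node d (S = 76): continuation = 1/1.09·[0.4462·0.0000 + 0.5538·19.2000] = 9.7558; exercise value = 4.0000 ≤ continuation, so V_d = 9.7558
Node 0 (S = 95): continuation = 1/1.09·[0.4462·0.0000 + 0.5538·9.7558] = 4.9571; exercise value = 0.0000 ≤ continuation, so V_0 = 4.9571

$4.96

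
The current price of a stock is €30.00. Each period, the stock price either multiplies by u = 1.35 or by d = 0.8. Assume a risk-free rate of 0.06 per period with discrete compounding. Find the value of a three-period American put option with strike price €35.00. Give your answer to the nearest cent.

Risk-neutral probability p = (1 + 0.06 − 0.8)/(1.35 − 0.8) = 0.2600/0.5500 = 0.4727
Terminal stock prices: S_uuu = 73.81, S_uud = 43.74, S_udd = 25.92, S_ddd = 15.36
Terminal payoffs (K − S): max(-38.81, 0) = 0, max(-8.74, 0) = 0, max(9.08, 0) = 9.08, max(19.64, 0) = 19.64
Node uu (S = 54.68): continuation = 1/1.06·[0.4727·0.0000 + 0.5273·0.0000] = 0.0000; exercise value = 0.0000 ≤ continuation, so V_uu = 0.0000
Node ud (S = 32.4): continuation = 1/1.06·[0.4727·0.0000 + 0.5273·9.0800] = 4.5166; exercise value = 2.6000 ≤ continuation, so V_ud = 4.5166
Node dd (S = 19.2): continuation = 1/1.06·[0.4727·9.0800 + 0.5273·19.6400] = 13.8189; exercise value = 15.8000 > continuation, so V_dd = 15.8000 (exercise)
Node u (S = 40.5): continuation = 1/1.06·[0.4727·0.0000 + 0.5273·4.5166] = 2.2467; exercise value = 0.0000 ≤ continuation, so V_u = 2.2467
Node d (S = 24): continuation = 1/1.06·[0.4727·4.5166 + 0.5273·15.8000] = 9.8736; exercise value = 11.0000 > continuation, so V_d = 11.0000 (exercise)
Node 0 (S = 30): continuation = 1/1.06·[0.4727·2.2467 + 0.5273·11.0000] = 6.4737; exercise value = 5.0000 ≤ continuation, so V_0 = 6.4737

€6.47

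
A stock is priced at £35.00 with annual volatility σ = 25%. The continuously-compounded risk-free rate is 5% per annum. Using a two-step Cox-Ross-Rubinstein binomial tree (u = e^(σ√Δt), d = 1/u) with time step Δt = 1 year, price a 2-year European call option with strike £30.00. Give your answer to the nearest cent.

£9.54

CRR parameters: u = e^(σ√Δt) = e^(0.25·√1) = 1.2840, d = 1/u = 0.7788
Per-period rate: rΔt = 0.05·1 = 0.05, so R = e^0.05 = 1.0513
Risk-neutral probability p = (e^0.05 − 0.7788)/(1.2840 − 0.7788) = 0.2725/0.5052 = 0.5393
Terminal stock prices: S_uu = 57.71, S_ud = 35, S_dd = 21.23
Terminal payoffs (S − K): max(27.71, 0) = 27.71, max(5, 0) = 5, max(-8.771, 0) = 0
Node u (S = 44.94): V_u = e^(−0.05)·[0.5393·27.7052 + 0.4607·5.0000] = 16.4040
Node d (S = 27.26): V_d = e^(−0.05)·[0.5393·5.0000 + 0.4607·0.0000] = 2.5650
Node 0 (S = 35): V_0 = e^(−0.05)·[0.5393·16.4040 + 0.4607·2.5650] = 9.5394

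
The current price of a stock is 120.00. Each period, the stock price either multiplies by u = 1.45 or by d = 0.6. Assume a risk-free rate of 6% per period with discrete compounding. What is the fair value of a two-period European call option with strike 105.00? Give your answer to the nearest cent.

38.39

Risk-neutral probability p = (1 + 0.06 − 0.6)/(1.45 − 0.6) = 0.4600/0.8500 = 0.5412
Terminal stock prices: S_uu = 252.3, S_ud = 104.4, S_dd = 43.2
Terminal payoffs (S − K): max(147.3, 0) = 147.3, max(-0.6, 0) = 0, max(-61.8, 0) = 0
Node u (S = 174): V_u = 1/1.06·[0.5412·147.3000 + 0.4588·0.0000] = 75.2031
Node d (S = 72): V_d = 1/1.06·[0.5412·0.0000 + 0.4588·0.0000] = 0.0000
Node 0 (S = 120): V_0 = 1/1.06·[0.5412·75.2031 + 0.4588·0.0000] = 38.3945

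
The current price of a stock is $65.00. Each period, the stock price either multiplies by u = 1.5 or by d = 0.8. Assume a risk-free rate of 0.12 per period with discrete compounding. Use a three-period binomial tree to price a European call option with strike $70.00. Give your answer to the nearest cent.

$21.54

Risk-neutral probability p = (1 + 0.12 − 0.8)/(1.5 − 0.8) = 0.3200/0.7000 = 0.4571
Terminal stock prices: S_uuu = 219.4, S_uud = 117, S_udd = 62.4, S_ddd = 33.28
Terminal payoffs (S − K): max(149.4, 0) = 149.4, max(47, 0) = 47, max(-7.6, 0) = 0, max(-36.72, 0) = 0
Node uu (S = 146.2): V_uu = 1/1.12·[0.4571·149.3750 + 0.5429·47.0000] = 83.7500
Node ud (S = 78): V_ud = 1/1.12·[0.4571·47.0000 + 0.5429·0.0000] = 19.1837
Node dd (S = 41.6): V_dd = 1/1.12·[0.4571·0.0000 + 0.5429·0.0000] = 0.0000
Node u (S = 97.5): V_u = 1/1.12·[0.4571·83.7500 + 0.5429·19.1837] = 43.4819
Node d (S = 52): V_d = 1/1.12·[0.4571·19.1837 + 0.5429·0.0000] = 7.8301
Node 0 (S = 65): V_0 = 1/1.12·[0.4571·43.4819 + 0.5429·7.8301] = 21.5429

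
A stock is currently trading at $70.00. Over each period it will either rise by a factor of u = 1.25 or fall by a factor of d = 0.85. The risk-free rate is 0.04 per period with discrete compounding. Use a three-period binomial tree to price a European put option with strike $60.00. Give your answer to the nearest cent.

$2.19

Risk-neutral probability p = (1 + 0.04 − 0.85)/(1.25 − 0.85) = 0.1900/0.4000 = 0.4750
Terminal stock prices: S_uuu = 136.7, S_uud = 92.97, S_udd = 63.22, S_ddd = 42.99
Terminal payoffs (K − S): max(-76.72, 0) = 0, max(-32.97, 0) = 0, max(-3.219, 0) = 0, max(17.01, 0) = 17.01
Node uu (S = 109.4): V_uu = 1/1.04·[0.4750·0.0000 + 0.5250·0.0000] = 0.0000
Node ud (S = 74.38): V_ud = 1/1.04·[0.4750·0.0000 + 0.5250·0.0000] = 0.0000
Node dd (S = 50.57): V_dd = 1/1.04·[0.4750·0.0000 + 0.5250·17.0113] = 8.5874
Node u (S = 87.5): V_u = 1/1.04·[0.4750·0.0000 + 0.5250·0.0000] = 0.0000
Node d (S = 59.5): V_d = 1/1.04·[0.4750·0.0000 + 0.5250·8.5874] = 4.3350
Node 0 (S = 70): V_0 = 1/1.04·[0.4750·0.0000 + 0.5250·4.3350] = 2.1883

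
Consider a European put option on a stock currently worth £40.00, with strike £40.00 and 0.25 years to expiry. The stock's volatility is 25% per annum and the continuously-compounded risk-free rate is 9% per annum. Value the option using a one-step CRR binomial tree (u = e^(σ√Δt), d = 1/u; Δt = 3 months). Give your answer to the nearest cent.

£2.02

CRR parameters: u = e^(σ√Δt) = e^(0.25·√0.25) = 1.1331, d = 1/u = 0.8825
Per-period rate: rΔt = 0.09·0.25 = 0.0225, so R = e^0.0225 = 1.0228
Risk-neutral probability p = (e^0.0225 − 0.8825)/(1.1331 − 0.8825) = 0.1403/0.2507 = 0.5596
Terminal stock prices: S_u = 45.33, S_d = 35.3
Terminal payoffs (K − S): max(-5.326, 0) = 0, max(4.7, 0) = 4.7
Node 0 (S = 40): V_0 = e^(−0.0225)·[0.5596·0.0000 + 0.4404·4.7001] = 2.0240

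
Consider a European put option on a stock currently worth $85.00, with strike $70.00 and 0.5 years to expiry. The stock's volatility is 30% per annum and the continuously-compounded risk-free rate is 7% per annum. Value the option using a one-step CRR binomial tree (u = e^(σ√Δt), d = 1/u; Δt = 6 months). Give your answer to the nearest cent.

$0.57

CRR parameters: u = e^(σ√Δt) = e^(0.3·√0.5) = 1.2363, d = 1/u = 0.8089
Per-period rate: rΔt = 0.07·0.5 = 0.035, so R = e^0.035 = 1.0356
Risk-neutral probability p = (e^0.035 − 0.8089)/(1.2363 − 0.8089) = 0.2268/0.4275 = 0.5305
Terminal stock prices: S_u = 105.1, S_d = 68.75
Terminal payoffs (K − S): max(-35.09, 0) = 0, max(1.247, 0) = 1.247
Node 0 (S = 85): V_0 = e^(−0.035)·[0.5305·0.0000 + 0.4695·1.2471] = 0.5654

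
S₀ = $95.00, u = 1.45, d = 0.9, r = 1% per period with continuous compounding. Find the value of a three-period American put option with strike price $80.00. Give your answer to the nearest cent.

Risk-neutral probability p = (e^0.01 − 0.9)/(1.45 − 0.9) = 0.1101/0.5500 = 0.2001
Terminal stock prices: S_uuu = 289.6, S_uud = 179.8, S_udd = 111.6, S_ddd = 69.26
Terminal payoffs (K − S): max(-209.6, 0) = 0, max(-99.76, 0) = 0, max(-31.58, 0) = 0, max(10.74, 0) = 10.74
Node uu (S = 199.7): continuation = e^(−0.01)·[0.2001·0.0000 + 0.7999·0.0000] = 0.0000; exercise value = 0.0000 ≤ continuation, so V_uu = 0.0000
Node ud (S = 124): continuation = e^(−0.01)·[0.2001·0.0000 + 0.7999·0.0000] = 0.0000; exercise value = 0.0000 ≤ continuation, so V_ud = 0.0000
Node dd (S = 76.95): continuation = e^(−0.01)·[0.2001·0.0000 + 0.7999·10.7450] = 8.5095; exercise value = 3.0500 ≤ continuation, so V_dd = 8.5095
Node u (S = 137.8): continuation = e^(−0.01)·[0.2001·0.0000 + 0.7999·0.0000] = 0.0000; exercise value = 0.0000 ≤ continuation, so V_u = 0.0000
Node d (S = 85.5): continuation = e^(−0.01)·[0.2001·0.0000 + 0.7999·8.5095] = 6.7391; exercise value = 0.0000 ≤ continuation, so V_d = 6.7391
Node 0 (S = 95): continuation = e^(−0.01)·[0.2001·0.0000 + 0.7999·6.7391] = 5.3370; exercise value = 0.0000 ≤ continuation, so V_0 = 5.3370

$5.34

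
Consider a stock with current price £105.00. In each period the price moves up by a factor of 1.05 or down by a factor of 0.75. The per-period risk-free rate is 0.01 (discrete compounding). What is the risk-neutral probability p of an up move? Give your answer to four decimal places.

Risk-neutral probability p = (1 + 0.01 − 0.75)/(1.05 − 0.75) = 0.2600/0.3000 = 0.8667

p = 0.8667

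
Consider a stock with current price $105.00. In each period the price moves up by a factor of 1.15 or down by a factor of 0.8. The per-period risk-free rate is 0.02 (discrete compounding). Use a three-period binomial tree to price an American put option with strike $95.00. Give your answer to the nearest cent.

Risk-neutral probability p = (1 + 0.02 − 0.8)/(1.15 − 0.8) = 0.2200/0.3500 = 0.6286
Terminal stock prices: S_uuu = 159.7, S_uud = 111.1, S_udd = 77.28, S_ddd = 53.76
Terminal payoffs (K − S): max(-64.69, 0) = 0, max(-16.09, 0) = 0, max(17.72, 0) = 17.72, max(41.24, 0) = 41.24
Node uu (S = 138.9): continuation = 1/1.02·[0.6286·0.0000 + 0.3714·0.0000] = 0.0000; exercise value = 0.0000 ≤ continuation, so V_uu = 0.0000
Node ud (S = 96.6): continuation = 1/1.02·[0.6286·0.0000 + 0.3714·17.7200] = 6.4527; exercise value = 0.0000 ≤ continuation, so V_ud = 6.4527
Node dd (S = 67.2): continuation = 1/1.02·[0.6286·17.7200 + 0.3714·41.2400] = 25.9373; exercise value = 27.8000 > continuation, so V_dd = 27.8000 (exercise)
Node u (S = 120.7): continuation = 1/1.02·[0.6286·0.0000 + 0.3714·6.4527] = 2.3497; exercise value = 0.0000 ≤ continuation, so V_u = 2.3497
Node d (S = 84): continuation = 1/1.02·[0.6286·6.4527 + 0.3714·27.8000] = 14.0997; exercise value = 11.0000 ≤ continuation, so V_d = 14.0997
Node 0 (S = 105): continuation = 1/1.02·[0.6286·2.3497 + 0.3714·14.0997] = 6.5823; exercise value = 0.0000 ≤ continuation, so V_0 = 6.5823

$6.58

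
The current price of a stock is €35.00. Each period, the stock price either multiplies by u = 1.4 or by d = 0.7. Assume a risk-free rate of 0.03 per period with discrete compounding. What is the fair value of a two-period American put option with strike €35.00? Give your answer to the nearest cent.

Risk-neutral probability p = (1 + 0.03 − 0.7)/(1.4 − 0.7) = 0.3300/0.7000 = 0.4714
Terminal stock prices: S_uu = 68.6, S_ud = 34.3, S_dd = 17.15
Terminal payoffs (K − S): max(-33.6, 0) = 0, max(0.7, 0) = 0.7, max(17.85, 0) = 17.85
Node u (S = 49): continuation = 1/1.03·[0.4714·0.0000 + 0.5286·0.7000] = 0.3592; exercise value = 0.0000 ≤ continuation, so V_u = 0.3592
Node d (S = 24.5): continuation = 1/1.03·[0.4714·0.7000 + 0.5286·17.8500] = 9.4806; exercise value = 10.5000 > continuation, so V_d = 10.5000 (exercise)
Node 0 (S = 35): continuation = 1/1.03·[0.4714·0.3592 + 0.5286·10.5000] = 5.5528; exercise value = 0.0000 ≤ continuation, so V_0 = 5.5528

€5.55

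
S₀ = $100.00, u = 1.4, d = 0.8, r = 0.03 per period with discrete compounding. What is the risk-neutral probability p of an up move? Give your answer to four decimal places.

p = 0.3833

Risk-neutral probability p = (1 + 0.03 − 0.8)/(1.4 − 0.8) = 0.2300/0.6000 = 0.3833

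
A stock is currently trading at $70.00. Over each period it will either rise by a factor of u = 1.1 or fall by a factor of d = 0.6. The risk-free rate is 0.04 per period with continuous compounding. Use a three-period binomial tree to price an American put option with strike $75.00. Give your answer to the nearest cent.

Risk-neutral probability p = (e^0.04 − 0.6)/(1.1 − 0.6) = 0.4408/0.5000 = 0.8816
Terminal stock prices: S_uuu = 93.17, S_uud = 50.82, S_udd = 27.72, S_ddd = 15.12
Terminal payoffs (K − S): max(-18.17, 0) = 0, max(24.18, 0) = 24.18, max(47.28, 0) = 47.28, max(59.88, 0) = 59.88
Node uu (S = 84.7): continuation = e^(−0.04)·[0.8816·0.0000 + 0.1184·24.1800] = 2.7502; exercise value = 0.0000 ≤ continuation, so V_uu = 2.7502
Node ud (S = 46.2): continuation = e^(−0.04)·[0.8816·24.1800 + 0.1184·47.2800] = 25.8592; exercise value = 28.8000 > continuation, so V_ud = 28.8000 (exercise)
Node dd (S = 25.2): continuation = e^(−0.04)·[0.8816·47.2800 + 0.1184·59.8800] = 46.8592; exercise value = 49.8000 > continuation, so V_dd = 49.8000 (exercise)
Node u (S = 77): continuation = e^(−0.04)·[0.8816·2.7502 + 0.1184·28.8000] = 5.6051; exercise value = 0.0000 ≤ continuation, so V_u = 5.6051
Node d (S = 42): continuation = e^(−0.04)·[0.8816·28.8000 + 0.1184·49.8000] = 30.0592; exercise value = 33.0000 > continuation, so V_d = 33.0000 (exercise)
Node 0 (S = 70): continuation = e^(−0.04)·[0.8816·5.6051 + 0.1184·33.0000] = 8.5012; exercise value = 5.0000 ≤ continuation, so V_0 = 8.5012

$8.50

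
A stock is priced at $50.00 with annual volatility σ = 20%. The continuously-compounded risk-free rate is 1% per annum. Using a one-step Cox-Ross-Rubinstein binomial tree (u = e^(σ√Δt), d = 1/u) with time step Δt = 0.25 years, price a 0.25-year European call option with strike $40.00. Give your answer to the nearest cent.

CRR parameters: u = e^(σ√Δt) = e^(0.2·√0.25) = 1.1052, d = 1/u = 0.9048
Per-period rate: rΔt = 0.01·0.25 = 0.0025, so R = e^0.0025 = 1.0025
Risk-neutral probability p = (e^0.0025 − 0.9048)/(1.1052 − 0.9048) = 0.0977/0.2003 = 0.4875
Terminal stock prices: S_u = 55.26, S_d = 45.24
Terminal payoffs (S − K): max(15.26, 0) = 15.26, max(5.242, 0) = 5.242
Node 0 (S = 50): V_0 = e^(−0.0025)·[0.4875·15.2585 + 0.5125·5.2419] = 10.0999

$10.10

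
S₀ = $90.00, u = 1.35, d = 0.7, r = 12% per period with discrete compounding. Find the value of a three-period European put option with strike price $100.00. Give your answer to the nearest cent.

$9.17

Risk-neutral probability p = (1 + 0.12 − 0.7)/(1.35 − 0.7) = 0.4200/0.6500 = 0.6462
Terminal stock prices: S_uuu = 221.4, S_uud = 114.8, S_udd = 59.53, S_ddd = 30.87
Terminal payoffs (K − S): max(-121.4, 0) = 0, max(-14.82, 0) = 0, max(40.47, 0) = 40.47, max(69.13, 0) = 69.13
Node uu (S = 164): V_uu = 1/1.12·[0.6462·0.0000 + 0.3538·0.0000] = 0.0000
Node ud (S = 85.05): V_ud = 1/1.12·[0.6462·0.0000 + 0.3538·40.4650] = 12.7843
Node dd (S = 44.1): V_dd = 1/1.12·[0.6462·40.4650 + 0.3538·69.1300] = 45.1857
Node u (S = 121.5): V_u = 1/1.12·[0.6462·0.0000 + 0.3538·12.7843] = 4.0390
Node d (S = 63): V_d = 1/1.12·[0.6462·12.7843 + 0.3538·45.1857] = 21.6512
Node 0 (S = 90): V_0 = 1/1.12·[0.6462·4.0390 + 0.3538·21.6512] = 9.1706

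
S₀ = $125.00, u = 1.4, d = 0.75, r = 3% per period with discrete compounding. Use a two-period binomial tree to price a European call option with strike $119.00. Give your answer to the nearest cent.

$27.70

Risk-neutral probability p = (1 + 0.03 − 0.75)/(1.4 − 0.75) = 0.2800/0.6500 = 0.4308
Terminal stock prices: S_uu = 245, S_ud = 131.2, S_dd = 70.31
Terminal payoffs (S − K): max(126, 0) = 126, max(12.25, 0) = 12.25, max(-48.69, 0) = 0
Node u (S = 175): V_u = 1/1.03·[0.4308·126.0000 + 0.5692·12.2500] = 59.4660
Node d (S = 93.75): V_d = 1/1.03·[0.4308·12.2500 + 0.5692·0.0000] = 5.1232
Node 0 (S = 125): V_0 = 1/1.03·[0.4308·59.4660 + 0.5692·5.1232] = 27.7014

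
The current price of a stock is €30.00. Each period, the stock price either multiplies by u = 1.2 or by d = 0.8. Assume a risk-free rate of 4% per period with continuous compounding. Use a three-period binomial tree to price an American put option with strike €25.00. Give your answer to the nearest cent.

Risk-neutral probability p = (e^0.04 − 0.8)/(1.2 − 0.8) = 0.2408/0.4000 = 0.6020
Terminal stock prices: S_uuu = 51.84, S_uud = 34.56, S_udd = 23.04, S_ddd = 15.36
Terminal payoffs (K − S): max(-26.84, 0) = 0, max(-9.56, 0) = 0, max(1.96, 0) = 1.96, max(9.64, 0) = 9.64
Node uu (S = 43.2): continuation = e^(−0.04)·[0.6020·0.0000 + 0.3980·0.0000] = 0.0000; exercise value = 0.0000 ≤ continuation, so V_uu = 0.0000
Node ud (S = 28.8): continuation = e^(−0.04)·[0.6020·0.0000 + 0.3980·1.9600] = 0.7494; exercise value = 0.0000 ≤ continuation, so V_ud = 0.7494
Node dd (S = 19.2): continuation = e^(−0.04)·[0.6020·1.9600 + 0.3980·9.6400] = 4.8197; exercise value = 5.8000 > continuation, so V_dd = 5.8000 (exercise)
Node u (S = 36): continuation = e^(−0.04)·[0.6020·0.0000 + 0.3980·0.7494] = 0.2866; exercise value = 0.0000 ≤ continuation, so V_u = 0.2866
Node d (S = 24): continuation = e^(−0.04)·[0.6020·0.7494 + 0.3980·5.8000] = 2.6512; exercise value = 1.0000 ≤ continuation, so V_d = 2.6512
Node 0 (S = 30): continuation = e^(−0.04)·[0.6020·0.2866 + 0.3980·2.6512] = 1.1795; exercise value = 0.0000 ≤ continuation, so V_0 = 1.1795

€1.18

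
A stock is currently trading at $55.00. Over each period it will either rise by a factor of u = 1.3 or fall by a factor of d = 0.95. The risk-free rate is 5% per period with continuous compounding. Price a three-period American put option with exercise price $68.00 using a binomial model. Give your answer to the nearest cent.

Risk-neutral probability p = (e^0.05 − 0.95)/(1.3 − 0.95) = 0.1013/0.3500 = 0.2893
Terminal stock prices: S_uuu = 120.8, S_uud = 88.3, S_udd = 64.53, S_ddd = 47.16
Terminal payoffs (K − S): max(-52.84, 0) = 0, max(-20.3, 0) = 0, max(3.471, 0) = 3.471, max(20.84, 0) = 20.84
Node uu (S = 92.95): continuation = e^(−0.05)·[0.2893·0.0000 + 0.7107·0.0000] = 0.0000; exercise value = 0.0000 ≤ continuation, so V_uu = 0.0000
Node ud (S = 67.92): continuation = e^(−0.05)·[0.2893·0.0000 + 0.7107·3.4712] = 2.3465; exercise value = 0.0750 ≤ continuation, so V_ud = 2.3465
Node dd (S = 49.64): continuation = e^(−0.05)·[0.2893·3.4712 + 0.7107·20.8444] = 15.0461; exercise value = 18.3625 > continuation, so V_dd = 18.3625 (exercise)
Node u (S = 71.5): continuation = e^(−0.05)·[0.2893·0.0000 + 0.7107·2.3465] = 1.5863; exercise value = 0.0000 ≤ continuation, so V_u = 1.5863
Node d (S = 52.25): continuation = e^(−0.05)·[0.2893·2.3465 + 0.7107·18.3625] = 13.0588; exercise value = 15.7500 > continuation, so V_d = 15.7500 (exercise)
Node 0 (S = 55): continuation = e^(−0.05)·[0.2893·1.5863 + 0.7107·15.7500] = 11.0835; exercise value = 13.0000 > continuation, so V_0 = 13.0000 (exercise)

$13.00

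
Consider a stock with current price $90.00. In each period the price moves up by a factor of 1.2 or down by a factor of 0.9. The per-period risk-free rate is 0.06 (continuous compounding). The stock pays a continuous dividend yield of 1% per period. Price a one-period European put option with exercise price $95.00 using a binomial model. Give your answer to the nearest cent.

Per-period risk-free factor R = e^0.06 = 1.0618; dividend-adjusted growth = e^(0.06−0.01) = 1.0513.
Risk-neutral probability p = (1.0513 − 0.9)/(1.2 − 0.9) = 0.1513/0.3000 = 0.5042
Terminal stock prices: S_u = 108, S_d = 81
Terminal payoffs (K − S): max(-13, 0) = 0, max(14, 0) = 14
Node 0 (S = 90): V_0 = e^(−0.06)·[0.5042·0.0000 + 0.4958·14.0000] = 6.5365

$6.54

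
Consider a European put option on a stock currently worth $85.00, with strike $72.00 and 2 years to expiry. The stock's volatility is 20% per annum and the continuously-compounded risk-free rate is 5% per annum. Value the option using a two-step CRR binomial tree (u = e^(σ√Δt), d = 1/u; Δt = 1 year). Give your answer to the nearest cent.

$2.43

CRR parameters: u = e^(σ√Δt) = e^(0.2·√1) = 1.2214, d = 1/u = 0.8187
Per-period rate: rΔt = 0.05·1 = 0.05, so R = e^0.05 = 1.0513
Risk-neutral probability p = (e^0.05 − 0.8187)/(1.2214 − 0.8187) = 0.2325/0.4027 = 0.5775
Terminal stock prices: S_uu = 126.8, S_ud = 85, S_dd = 56.98
Terminal payoffs (K − S): max(-54.81, 0) = 0, max(-13, 0) = 0, max(15.02, 0) = 15.02
Node u (S = 103.8): V_u = e^(−0.05)·[0.5775·0.0000 + 0.4225·0.0000] = 0.0000
Node d (S = 69.59): V_d = e^(−0.05)·[0.5775·0.0000 + 0.4225·15.0228] = 6.0377
Node 0 (S = 85): V_0 = e^(−0.05)·[0.5775·0.0000 + 0.4225·6.0377] = 2.4265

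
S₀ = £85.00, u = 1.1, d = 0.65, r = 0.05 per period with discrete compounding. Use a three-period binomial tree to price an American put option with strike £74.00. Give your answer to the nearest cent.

Risk-neutral probability p = (1 + 0.05 − 0.65)/(1.1 − 0.65) = 0.4000/0.4500 = 0.8889
Terminal stock prices: S_uuu = 113.1, S_uud = 66.85, S_udd = 39.5, S_ddd = 23.34
Terminal payoffs (K − S): max(-39.14, 0) = 0, max(7.147, 0) = 7.147, max(34.5, 0) = 34.5, max(50.66, 0) = 50.66
Node uu (S = 102.9): continuation = 1/1.05·[0.8889·0.0000 + 0.1111·7.1475] = 0.7563; exercise value = 0.0000 ≤ continuation, so V_uu = 0.7563
Node ud (S = 60.78): continuation = 1/1.05·[0.8889·7.1475 + 0.1111·34.4962] = 9.7012; exercise value = 13.2250 > continuation, so V_ud = 13.2250 (exercise)
Node dd (S = 35.91): continuation = 1/1.05·[0.8889·34.4962 + 0.1111·50.6569] = 34.5637; exercise value = 38.0875 > continuation, so V_dd = 38.0875 (exercise)
Node u (S = 93.5): continuation = 1/1.05·[0.8889·0.7563 + 0.1111·13.2250] = 2.0398; exercise value = 0.0000 ≤ continuation, so V_u = 2.0398
Node d (S = 55.25): continuation = 1/1.05·[0.8889·13.2250 + 0.1111·38.0875] = 15.2262; exercise value = 18.7500 > continuation, so V_d = 18.7500 (exercise)
Node 0 (S = 85): continuation = 1/1.05·[0.8889·2.0398 + 0.1111·18.7500] = 3.7109; exercise value = 0.0000 ≤ continuation, so V_0 = 3.7109

£3.71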